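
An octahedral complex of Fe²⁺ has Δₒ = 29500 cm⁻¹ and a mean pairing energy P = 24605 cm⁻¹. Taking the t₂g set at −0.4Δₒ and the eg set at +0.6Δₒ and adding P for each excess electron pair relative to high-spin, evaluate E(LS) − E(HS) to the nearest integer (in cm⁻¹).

Group 8 minus oxidation state +2 gives a d⁶ configuration for Fe²⁺.
In the high-spin limit (t₂g⁴ eg²) the orbital term is -0.4Δₒ = -11800 cm⁻¹, with no excess pairing.
For low-spin the configuration is t₂g⁶ eg⁰: orbital energy -2.4 × 29500 = -70800 cm⁻¹, and 2 additional pairs relative to high-spin add 49210 cm⁻¹, giving -21590 cm⁻¹.
Thus E(LS) − E(HS) = -9790 cm⁻¹.

-9790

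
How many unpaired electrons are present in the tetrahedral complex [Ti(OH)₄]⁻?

Each OH⁻ contributes -1; 4 × (-1) = -4. With overall charge -1, Ti is in the +3 oxidation state.
Ti sits in group 4; removing 3 electrons leaves Ti³⁺ with 4 − 3 = 1 d electrons.
With tetrahedral geometry the complex is necessarily high-spin.
Configuration: e¹ t₂⁰, giving 1 unpaired electron.

1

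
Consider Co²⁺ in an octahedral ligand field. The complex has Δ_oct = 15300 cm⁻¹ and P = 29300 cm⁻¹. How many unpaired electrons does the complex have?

Co²⁺: group 9, so d-count = 9 − 2 = 7.
With Δ_oct < P the complex is high-spin.
That gives t₂g⁵ eg².
Unpaired electrons: 3.

3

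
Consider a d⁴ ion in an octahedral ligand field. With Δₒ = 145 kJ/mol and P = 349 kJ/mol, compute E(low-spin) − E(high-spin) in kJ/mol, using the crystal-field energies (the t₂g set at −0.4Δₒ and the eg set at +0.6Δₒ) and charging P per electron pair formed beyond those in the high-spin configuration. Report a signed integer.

204

High-spin: t₂g³ eg¹, CFSE = -0.6Δₒ = -87 kJ/mol.
Low-spin: t₂g⁴ eg⁰, orbital CFSE = -1.6Δₒ = -232 kJ/mol; plus 1 excess pair × P = +349 kJ/mol; total 117 kJ/mol.
The difference is 117 − (-87) = 204 kJ/mol, so high-spin lies lower.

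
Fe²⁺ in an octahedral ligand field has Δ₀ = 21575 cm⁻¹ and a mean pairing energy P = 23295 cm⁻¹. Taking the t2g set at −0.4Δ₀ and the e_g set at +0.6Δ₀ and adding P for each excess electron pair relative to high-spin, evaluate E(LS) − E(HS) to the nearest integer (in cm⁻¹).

3440

Fe sits in group 8; removing 2 electrons leaves Fe²⁺ with 8 − 2 = 6 d electrons.
In the high-spin limit (t2g^4 e_g^2) the orbital term is -0.4Δ₀ = -8630 cm⁻¹, with no excess pairing.
Low-spin: t2g^6 e_g^0, orbital CFSE = -2.4Δ₀ = -51780 cm⁻¹; plus 2 excess pairs × P = +46590 cm⁻¹; total -5190 cm⁻¹.
Thus E(LS) − E(HS) = 3440 cm⁻¹.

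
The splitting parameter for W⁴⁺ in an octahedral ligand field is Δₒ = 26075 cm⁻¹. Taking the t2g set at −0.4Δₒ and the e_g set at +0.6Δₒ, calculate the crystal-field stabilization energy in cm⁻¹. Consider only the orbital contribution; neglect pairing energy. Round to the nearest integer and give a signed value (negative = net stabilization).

-20860

W sits in group 6; removing 4 electrons leaves W⁴⁺ with 6 − 4 = 2 d electrons.
Electron filling gives t2g^2 e_g^0.
CFSE(orbital) = 2×(-0.4Δₒ) + 0×(0.6Δₒ) = -0.8Δₒ; with Δₒ = 26075 cm⁻¹ that is -20860 cm⁻¹.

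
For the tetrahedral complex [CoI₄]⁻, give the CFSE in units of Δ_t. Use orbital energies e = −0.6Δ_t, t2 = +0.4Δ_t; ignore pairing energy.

Each I⁻ contributes -1; 4 × (-1) = -4. With overall charge -1, Co is in the +3 oxidation state.
Group 9 minus oxidation state +3 gives a d⁶ configuration for Co³⁺.
Tetrahedral fields are weak (Δₜ ≈ 4/9 Δₒ), so electrons fill high-spin.
Configuration: e^3 t2^3.
CFSE = 3(-0.6Δ_t) + 3(0.4Δ_t) = -1.8Δ_t + 1.2Δ_t = -0.6Δ_t.

-0.6 Δ_t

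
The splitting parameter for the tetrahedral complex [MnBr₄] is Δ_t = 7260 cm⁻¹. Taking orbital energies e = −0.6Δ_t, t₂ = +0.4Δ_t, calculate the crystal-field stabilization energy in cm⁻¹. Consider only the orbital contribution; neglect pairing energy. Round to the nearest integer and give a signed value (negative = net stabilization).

Each Br⁻ contributes -1; 4 × (-1) = -4. With overall charge +0, Mn is in the +4 oxidation state.
Mn sits in group 7; removing 4 electrons leaves Mn⁴⁺ with 7 − 4 = 3 d electrons.
With tetrahedral geometry the complex is necessarily high-spin.
The d³ electrons fill as e² t₂¹.
The orbital stabilization is -0.8Δ_t = -0.8 × 7260 = -5808 cm⁻¹.

-5808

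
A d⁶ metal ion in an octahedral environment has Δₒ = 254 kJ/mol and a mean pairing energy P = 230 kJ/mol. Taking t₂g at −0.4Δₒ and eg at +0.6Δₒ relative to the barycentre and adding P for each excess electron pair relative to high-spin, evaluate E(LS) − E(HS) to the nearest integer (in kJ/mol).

High-spin: t₂g⁴ eg², CFSE = -0.4Δₒ = -102 kJ/mol.
Low-spin t₂g⁶ eg⁰ gives -2.4Δₒ = -610 kJ/mol, but forming 2 extra pairs costs 2P = 460 kJ/mol, so E(LS) = -610 + 460 = -150 kJ/mol.
Thus E(LS) − E(HS) = -48 kJ/mol.

-48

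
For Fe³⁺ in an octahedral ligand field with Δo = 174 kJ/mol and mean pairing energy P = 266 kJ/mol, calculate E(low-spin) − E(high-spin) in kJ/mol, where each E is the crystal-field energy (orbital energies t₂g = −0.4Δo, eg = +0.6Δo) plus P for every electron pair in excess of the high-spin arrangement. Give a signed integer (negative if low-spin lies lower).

184

Fe is in group 8, so Fe³⁺ is d⁵ (8 − 3 = 5).
High-spin d⁵ fills as t₂g³ eg² with CFSE 3(−0.4) + 2(+0.6) = 0.0Δo = 0 kJ/mol.
Low-spin: t₂g⁵ eg⁰, orbital CFSE = -2.0Δo = -348 kJ/mol; plus 2 excess pairs × P = +532 kJ/mol; total 184 kJ/mol.
E(LS) − E(HS) = 184 − (0) = 184 kJ/mol.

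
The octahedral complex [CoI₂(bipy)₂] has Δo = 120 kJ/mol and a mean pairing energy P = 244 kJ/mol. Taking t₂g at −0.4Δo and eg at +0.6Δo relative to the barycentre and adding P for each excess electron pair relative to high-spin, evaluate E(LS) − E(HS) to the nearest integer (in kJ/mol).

124

Ligand charges: 2×(-1) from I⁻ and 2×(+0) from bipy sum to -2; with overall charge +0, Co is +2.
Co sits in group 9; removing 2 electrons leaves Co²⁺ with 9 − 2 = 7 d electrons.
High-spin d⁷ fills as t₂g⁵ eg² with CFSE 5(−0.4) + 2(+0.6) = -0.8Δo = -96 kJ/mol.
For low-spin the configuration is t₂g⁶ eg¹: orbital energy -1.8 × 120 = -216 kJ/mol, and 1 additional pair relative to high-spin adds 244 kJ/mol, giving 28 kJ/mol.
Thus E(LS) − E(HS) = 124 kJ/mol.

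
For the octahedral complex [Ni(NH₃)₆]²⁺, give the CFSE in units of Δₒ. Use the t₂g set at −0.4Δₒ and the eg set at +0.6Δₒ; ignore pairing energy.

NH₃ is neutral, so the +2 overall charge sits on Ni: oxidation state +2.
Ni is in group 10, so Ni²⁺ is d⁸ (10 − 2 = 8).
For octahedral d⁸ the high- and low-spin configurations coincide.
Configuration: t₂g⁶ eg².
CFSE = 6(-0.4Δₒ) + 2(0.6Δₒ) = -2.4Δₒ + 1.2Δₒ = -1.2Δₒ.

-1.2 Δₒ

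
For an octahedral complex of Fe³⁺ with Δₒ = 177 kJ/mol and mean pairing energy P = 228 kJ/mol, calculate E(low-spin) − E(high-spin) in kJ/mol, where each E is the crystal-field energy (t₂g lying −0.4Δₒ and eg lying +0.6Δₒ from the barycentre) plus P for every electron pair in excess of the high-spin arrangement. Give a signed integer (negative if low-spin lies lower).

Fe³⁺: group 8, so d-count = 8 − 3 = 5.
High-spin d⁵ fills as t₂g³ eg² with CFSE 3(−0.4) + 2(+0.6) = 0.0Δₒ = 0 kJ/mol.
Low-spin: t₂g⁵ eg⁰, orbital CFSE = -2.0Δₒ = -354 kJ/mol; plus 2 excess pairs × P = +456 kJ/mol; total 102 kJ/mol.
The difference is 102 − (0) = 102 kJ/mol, so high-spin lies lower.

102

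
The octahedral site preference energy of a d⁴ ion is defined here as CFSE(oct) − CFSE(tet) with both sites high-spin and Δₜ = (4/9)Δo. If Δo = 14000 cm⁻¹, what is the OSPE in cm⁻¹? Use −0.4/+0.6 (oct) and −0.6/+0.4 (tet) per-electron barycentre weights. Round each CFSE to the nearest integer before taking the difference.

-5911

Octahedral (high-spin): t₂g³ eg¹, CFSE = 3(−0.4) + 1(+0.6) = -0.6Δo = -0.6 × 14000 = -8400 cm⁻¹.
Tetrahedral e² t₂² gives -0.4Δₜ = -0.4 × (4/9) × 14000 = -2489 cm⁻¹.
OSPE = CFSE(oct) − CFSE(tet) = -8400 − (-2489) = -5911 cm⁻¹.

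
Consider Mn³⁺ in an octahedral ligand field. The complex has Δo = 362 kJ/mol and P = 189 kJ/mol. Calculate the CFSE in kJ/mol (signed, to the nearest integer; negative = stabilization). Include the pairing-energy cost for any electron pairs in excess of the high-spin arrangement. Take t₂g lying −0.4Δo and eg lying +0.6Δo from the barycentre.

-390

Mn³⁺: group 7, so d-count = 7 − 3 = 4.
Here Δo > P (362 > 189), so the low-spin state is favoured.
That gives t₂g⁴ eg⁰.
Orbital CFSE = -1.6Δo = -1.6 × 362 = -579 kJ/mol.
Excess pairs vs high-spin: 1 − 0 = 1; pairing cost = +189 kJ/mol.
Net CFSE = -579 + 189 = -390 kJ/mol.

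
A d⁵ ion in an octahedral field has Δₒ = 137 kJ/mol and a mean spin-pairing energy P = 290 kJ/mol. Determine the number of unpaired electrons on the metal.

Since Δₒ = 137 kJ/mol < P = 290 kJ/mol, the complex adopts the high-spin configuration.
Configuration: t₂g³ eg².
Unpaired electrons: 5.

5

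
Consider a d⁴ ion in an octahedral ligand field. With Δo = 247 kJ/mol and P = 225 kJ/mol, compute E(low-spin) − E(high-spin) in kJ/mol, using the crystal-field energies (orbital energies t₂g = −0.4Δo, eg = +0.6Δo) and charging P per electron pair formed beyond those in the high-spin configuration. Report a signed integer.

High-spin: t₂g³ eg¹, CFSE = -0.6Δo = -148 kJ/mol.
For low-spin the configuration is t₂g⁴ eg⁰: orbital energy -1.6 × 247 = -395 kJ/mol, and 1 additional pair relative to high-spin adds 225 kJ/mol, giving -170 kJ/mol.
The difference is -170 − (-148) = -22 kJ/mol, so low-spin lies lower.

-22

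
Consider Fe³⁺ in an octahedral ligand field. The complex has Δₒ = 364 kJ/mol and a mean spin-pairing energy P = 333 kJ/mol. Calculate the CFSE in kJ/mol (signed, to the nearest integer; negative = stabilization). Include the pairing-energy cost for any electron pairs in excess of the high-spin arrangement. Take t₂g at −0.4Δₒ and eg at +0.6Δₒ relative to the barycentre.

Group 8 minus oxidation state +3 gives a d⁵ configuration for Fe³⁺.
Since Δₒ = 364 kJ/mol > P = 333 kJ/mol, the complex adopts the low-spin configuration.
Configuration: t₂g⁵ eg⁰.
Orbital CFSE = -2.0Δₒ = -2.0 × 364 = -728 kJ/mol.
Excess pairs vs high-spin: 2 − 0 = 2; pairing cost = +666 kJ/mol.
Net CFSE = -728 + 666 = -62 kJ/mol.

-62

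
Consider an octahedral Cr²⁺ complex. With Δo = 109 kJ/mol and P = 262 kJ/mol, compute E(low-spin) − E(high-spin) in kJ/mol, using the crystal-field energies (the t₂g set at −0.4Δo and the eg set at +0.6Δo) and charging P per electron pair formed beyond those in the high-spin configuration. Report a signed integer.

Cr sits in group 6; removing 2 electrons leaves Cr²⁺ with 6 − 2 = 4 d electrons.
High-spin: t₂g³ eg¹, CFSE = -0.6Δo = -65 kJ/mol.
For low-spin the configuration is t₂g⁴ eg⁰: orbital energy -1.6 × 109 = -174 kJ/mol, and 1 additional pair relative to high-spin adds 262 kJ/mol, giving 88 kJ/mol.
The difference is 88 − (-65) = 153 kJ/mol, so high-spin lies lower.

153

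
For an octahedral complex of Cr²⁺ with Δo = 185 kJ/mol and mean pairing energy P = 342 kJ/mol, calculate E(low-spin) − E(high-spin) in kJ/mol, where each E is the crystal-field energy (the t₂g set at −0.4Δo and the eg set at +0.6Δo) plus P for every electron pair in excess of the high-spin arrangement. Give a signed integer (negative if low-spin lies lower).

Cr sits in group 6; removing 2 electrons leaves Cr²⁺ with 6 − 2 = 4 d electrons.
In the high-spin limit (t₂g³ eg¹) the orbital term is -0.6Δo = -111 kJ/mol, with no excess pairing.
Low-spin: t₂g⁴ eg⁰, orbital CFSE = -1.6Δo = -296 kJ/mol; plus 1 excess pair × P = +342 kJ/mol; total 46 kJ/mol.
The difference is 46 − (-111) = 157 kJ/mol, so high-spin lies lower.

157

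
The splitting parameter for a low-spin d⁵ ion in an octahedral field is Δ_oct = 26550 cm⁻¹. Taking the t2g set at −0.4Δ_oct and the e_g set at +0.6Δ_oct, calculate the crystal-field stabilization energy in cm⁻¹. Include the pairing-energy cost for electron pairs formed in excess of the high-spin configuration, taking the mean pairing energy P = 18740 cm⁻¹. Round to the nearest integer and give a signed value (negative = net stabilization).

Configuration: t2g^5 e_g^0.
CFSE(orbital) = 5×(-0.4Δ_oct) + 0×(0.6Δ_oct) = -2.0Δ_oct; with Δ_oct = 26550 cm⁻¹ that is -53100 cm⁻¹.
Pairing penalty: 2 pairs vs 0 in the high-spin reference → 2 extra × P = 37480 cm⁻¹.
Net CFSE = -53100 + 37480 = -15620 cm⁻¹.

-15620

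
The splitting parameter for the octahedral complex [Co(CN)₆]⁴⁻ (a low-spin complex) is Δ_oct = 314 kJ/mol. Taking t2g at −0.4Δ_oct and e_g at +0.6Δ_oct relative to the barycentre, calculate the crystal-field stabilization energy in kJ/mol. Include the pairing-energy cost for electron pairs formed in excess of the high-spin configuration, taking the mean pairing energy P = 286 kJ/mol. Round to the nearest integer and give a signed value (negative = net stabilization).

-279

Each CN⁻ contributes -1; 6 × (-1) = -6. With overall charge -4, Co is in the +2 oxidation state.
Group 9 minus oxidation state +2 gives a d⁷ configuration for Co²⁺.
Electron filling gives t2g^6 e_g^1.
The orbital stabilization is -1.8Δ_oct = -1.8 × 314 = -565 kJ/mol.
Relative to high-spin t2g^5 e_g^2 (2 paired), the low-spin configuration has 1 additional pair, contributing +1 × 286 = +286 kJ/mol.
Combining: -565 + 286 = -279 kJ/mol.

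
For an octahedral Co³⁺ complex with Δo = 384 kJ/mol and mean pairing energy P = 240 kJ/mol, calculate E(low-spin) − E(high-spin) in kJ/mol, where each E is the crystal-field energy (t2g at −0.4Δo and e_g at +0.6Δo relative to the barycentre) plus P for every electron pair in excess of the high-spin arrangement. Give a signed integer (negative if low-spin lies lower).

-288

Co is in group 9, so Co³⁺ is d⁶ (9 − 3 = 6).
In the high-spin limit (t2g^4 e_g^2) the orbital term is -0.4Δo = -154 kJ/mol, with no excess pairing.
For low-spin the configuration is t2g^6 e_g^0: orbital energy -2.4 × 384 = -922 kJ/mol, and 2 additional pairs relative to high-spin add 480 kJ/mol, giving -442 kJ/mol.
Thus E(LS) − E(HS) = -288 kJ/mol.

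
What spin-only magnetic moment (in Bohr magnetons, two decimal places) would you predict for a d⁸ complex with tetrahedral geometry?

2.83 Bohr magnetons

Tetrahedral splitting is small, so the complex is high-spin.
Configuration: e⁴ t₂⁴ → 2 unpaired electrons.
μ(spin-only) = √[2(2+2)] = √8 ≈ 2.83 Bohr magnetons.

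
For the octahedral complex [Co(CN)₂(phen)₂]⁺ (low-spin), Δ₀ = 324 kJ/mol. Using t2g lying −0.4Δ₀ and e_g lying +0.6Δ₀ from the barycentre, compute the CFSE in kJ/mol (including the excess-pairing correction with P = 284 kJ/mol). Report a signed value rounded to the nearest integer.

-210

Ligand charges: 2×(-1) from CN⁻ and 2×(+0) from phen sum to -2; with overall charge +1, Co is +3.
Co sits in group 9; removing 3 electrons leaves Co³⁺ with 9 − 3 = 6 d electrons.
Configuration: t2g^6 e_g^0.
Orbital CFSE = 6(-0.4) + 0(0.6) = -2.4Δ₀ = -2.4 × 324 = -778 kJ/mol.
Relative to high-spin t2g^4 e_g^2 (1 paired), the low-spin configuration has 2 additional pairs, contributing +2 × 284 = +568 kJ/mol.
Overall CFSE = -778 + 568 = -210 kJ/mol.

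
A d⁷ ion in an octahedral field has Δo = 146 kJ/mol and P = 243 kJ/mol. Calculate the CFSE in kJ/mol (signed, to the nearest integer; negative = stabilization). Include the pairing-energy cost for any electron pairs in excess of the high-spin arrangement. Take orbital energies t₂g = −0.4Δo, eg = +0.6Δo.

-117

Since Δo = 146 kJ/mol < P = 243 kJ/mol, the complex adopts the high-spin configuration.
Filling d⁷ accordingly: t₂g⁵ eg².
Orbital CFSE = -0.8Δo = -0.8 × 146 = -117 kJ/mol.
High-spin has no excess pairs, so no pairing correction applies.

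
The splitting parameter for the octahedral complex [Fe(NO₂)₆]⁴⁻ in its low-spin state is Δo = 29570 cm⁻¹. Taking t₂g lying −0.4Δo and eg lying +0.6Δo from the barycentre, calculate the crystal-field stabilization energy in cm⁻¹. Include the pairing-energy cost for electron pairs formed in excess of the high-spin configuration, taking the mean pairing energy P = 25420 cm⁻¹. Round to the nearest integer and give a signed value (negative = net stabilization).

Each NO₂⁻ contributes -1; 6 × (-1) = -6. With overall charge -4, Fe is in the +2 oxidation state.
Fe sits in group 8; removing 2 electrons leaves Fe²⁺ with 8 − 2 = 6 d electrons.
Configuration: t₂g⁶ eg⁰.
CFSE(orbital) = 6×(-0.4Δo) + 0×(0.6Δo) = -2.4Δo; with Δo = 29570 cm⁻¹ that is -70968 cm⁻¹.
Relative to high-spin t₂g⁴ eg² (1 paired), the low-spin configuration has 2 additional pairs, contributing +2 × 25420 = +50840 cm⁻¹.
Overall CFSE = -70968 + 50840 = -20128 cm⁻¹.

-20128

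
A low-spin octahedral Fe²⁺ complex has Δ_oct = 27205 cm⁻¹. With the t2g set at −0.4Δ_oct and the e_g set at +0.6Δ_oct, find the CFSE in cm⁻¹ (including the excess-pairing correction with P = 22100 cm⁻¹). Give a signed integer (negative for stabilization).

-21092

Fe is in group 8, so Fe²⁺ is d⁶ (8 − 2 = 6).
Electron filling gives t2g^6 e_g^0.
The orbital stabilization is -2.4Δ_oct = -2.4 × 27205 = -65292 cm⁻¹.
Pairing penalty: 3 pairs vs 1 in the high-spin reference → 2 extra × P = 44200 cm⁻¹.
Overall CFSE = -65292 + 44200 = -21092 cm⁻¹.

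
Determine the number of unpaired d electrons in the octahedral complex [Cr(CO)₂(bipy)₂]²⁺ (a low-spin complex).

Ligand charges: 2×(+0) from CO and 2×(+0) from bipy sum to +0; with overall charge +2, Cr is +2.
Group 6 minus oxidation state +2 gives a d⁴ configuration for Cr²⁺.
Configuration: t₂g⁴ eg⁰, giving 2 unpaired electrons.

2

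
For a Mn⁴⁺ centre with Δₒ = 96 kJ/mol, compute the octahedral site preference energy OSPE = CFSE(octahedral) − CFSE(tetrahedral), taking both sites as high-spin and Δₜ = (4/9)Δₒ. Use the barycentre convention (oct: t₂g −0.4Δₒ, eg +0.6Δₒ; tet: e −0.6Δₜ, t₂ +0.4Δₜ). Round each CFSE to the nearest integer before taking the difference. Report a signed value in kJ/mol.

-81

Mn is in group 7, so Mn⁴⁺ is d³ (7 − 4 = 3).
Octahedral high-spin t₂g³ eg⁰: CFSE = -1.2 × 96 = -115 kJ/mol.
Tetrahedral e² t₂¹ gives -0.8Δₜ = -0.8 × (4/9) × 96 = -34 kJ/mol.
OSPE = CFSE(oct) − CFSE(tet) = -115 − (-34) = -81 kJ/mol.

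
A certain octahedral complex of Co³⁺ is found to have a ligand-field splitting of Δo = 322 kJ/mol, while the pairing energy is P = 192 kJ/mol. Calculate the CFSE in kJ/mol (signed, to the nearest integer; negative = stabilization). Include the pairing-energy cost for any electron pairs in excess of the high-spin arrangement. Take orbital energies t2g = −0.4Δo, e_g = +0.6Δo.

Group 9 minus oxidation state +3 gives a d⁶ configuration for Co³⁺.
With Δo > P the complex is low-spin.
Filling d⁶ accordingly: t2g^6 e_g^0.
Orbital CFSE = -2.4Δo = -2.4 × 322 = -773 kJ/mol.
Excess pairs vs high-spin: 3 − 1 = 2; pairing cost = +384 kJ/mol.
Net CFSE = -773 + 384 = -389 kJ/mol.

-389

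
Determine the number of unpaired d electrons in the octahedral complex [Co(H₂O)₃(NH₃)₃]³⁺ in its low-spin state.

0

Ligand charges: 3×(+0) from H₂O and 3×(+0) from NH₃ sum to +0; with overall charge +3, Co is +3.
Group 9 minus oxidation state +3 gives a d⁶ configuration for Co³⁺.
Configuration: t2g^6 e_g^0, giving 0 unpaired electrons.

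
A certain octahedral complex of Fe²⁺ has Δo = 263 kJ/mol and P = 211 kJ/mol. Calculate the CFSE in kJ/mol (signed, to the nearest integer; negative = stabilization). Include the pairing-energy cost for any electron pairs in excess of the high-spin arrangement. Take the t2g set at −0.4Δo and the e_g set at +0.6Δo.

Fe²⁺: group 8, so d-count = 8 − 2 = 6.
Δo > P, so pairing is preferred: the ground state is low-spin.
Filling d⁶ accordingly: t2g^6 e_g^0.
Orbital CFSE = -2.4Δo = -2.4 × 263 = -631 kJ/mol.
Excess pairs vs high-spin: 3 − 1 = 2; pairing cost = +422 kJ/mol.
Net CFSE = -631 + 422 = -209 kJ/mol.

-209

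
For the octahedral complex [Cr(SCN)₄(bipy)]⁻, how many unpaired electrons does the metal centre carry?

3

Ligand charges: 4×(-1) from SCN⁻ and 1×(+0) from bipy sum to -4; with overall charge -1, Cr is +3.
Group 6 minus oxidation state +3 gives a d³ configuration for Cr³⁺.
Configuration: t₂g³ eg⁰, giving 3 unpaired electrons.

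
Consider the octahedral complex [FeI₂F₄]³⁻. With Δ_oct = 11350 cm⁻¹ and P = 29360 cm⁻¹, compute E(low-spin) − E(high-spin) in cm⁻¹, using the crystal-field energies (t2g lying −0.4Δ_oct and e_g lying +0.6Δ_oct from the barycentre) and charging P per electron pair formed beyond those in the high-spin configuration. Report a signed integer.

Ligand charges: 2×(-1) from I⁻ and 4×(-1) from F⁻ sum to -6; with overall charge -3, Fe is +3.
Fe³⁺: group 8, so d-count = 8 − 3 = 5.
High-spin: t2g^3 e_g^2, CFSE = 0.0Δ_oct = 0 cm⁻¹.
For low-spin the configuration is t2g^5 e_g^0: orbital energy -2.0 × 11350 = -22700 cm⁻¹, and 2 additional pairs relative to high-spin add 58720 cm⁻¹, giving 36020 cm⁻¹.
The difference is 36020 − (0) = 36020 cm⁻¹, so high-spin lies lower.

36020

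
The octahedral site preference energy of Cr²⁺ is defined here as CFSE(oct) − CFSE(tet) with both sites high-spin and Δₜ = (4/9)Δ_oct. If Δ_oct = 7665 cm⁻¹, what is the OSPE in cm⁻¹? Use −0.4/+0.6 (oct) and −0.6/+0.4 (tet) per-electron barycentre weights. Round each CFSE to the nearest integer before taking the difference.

-3236

Cr²⁺: group 6, so d-count = 6 − 2 = 4.
Octahedral (high-spin): t₂g³ eg¹, CFSE = 3(−0.4) + 1(+0.6) = -0.6Δ_oct = -0.6 × 7665 = -4599 cm⁻¹.
In a tetrahedral site the filling is e² t₂²: CFSE(tet) = -0.4Δₜ = -0.4 × (4/9)(7665) = -1363 cm⁻¹.
OSPE = CFSE(oct) − CFSE(tet) = -4599 − (-1363) = -3236 cm⁻¹.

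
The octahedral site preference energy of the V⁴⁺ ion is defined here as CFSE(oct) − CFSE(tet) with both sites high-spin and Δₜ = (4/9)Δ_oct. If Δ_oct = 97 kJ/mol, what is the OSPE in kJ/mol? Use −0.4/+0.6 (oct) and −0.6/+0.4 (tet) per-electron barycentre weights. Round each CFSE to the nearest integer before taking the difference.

V sits in group 5; removing 4 electrons leaves V⁴⁺ with 5 − 4 = 1 d electrons.
Octahedral (high-spin): t₂g¹ eg⁰, CFSE = 1(−0.4) + 0(+0.6) = -0.4Δ_oct = -0.4 × 97 = -39 kJ/mol.
Tetrahedral e¹ t₂⁰ gives -0.6Δₜ = -0.6 × (4/9) × 97 = -26 kJ/mol.
OSPE = CFSE(oct) − CFSE(tet) = -39 − (-26) = -13 kJ/mol.

-13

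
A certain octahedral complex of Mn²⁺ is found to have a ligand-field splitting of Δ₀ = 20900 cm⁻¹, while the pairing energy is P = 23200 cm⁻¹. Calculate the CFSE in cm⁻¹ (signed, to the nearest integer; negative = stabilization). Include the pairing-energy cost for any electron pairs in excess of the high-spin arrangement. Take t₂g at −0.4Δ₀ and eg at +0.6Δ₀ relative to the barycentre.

0

Mn is in group 7, so Mn²⁺ is d⁵ (7 − 2 = 5).
Δ₀ < P, so pairing is avoided: the ground state is high-spin.
Configuration: t₂g³ eg².
Orbital CFSE = 0.0Δ₀ = 0.0 × 20900 = 0 cm⁻¹.
High-spin has no excess pairs, so no pairing correction applies.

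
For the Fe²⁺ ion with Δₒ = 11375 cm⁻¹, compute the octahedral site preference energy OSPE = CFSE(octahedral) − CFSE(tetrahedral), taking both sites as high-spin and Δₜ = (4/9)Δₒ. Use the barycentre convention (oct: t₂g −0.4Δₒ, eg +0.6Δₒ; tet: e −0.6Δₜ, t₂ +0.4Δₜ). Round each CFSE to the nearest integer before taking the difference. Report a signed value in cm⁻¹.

-1517

Fe sits in group 8; removing 2 electrons leaves Fe²⁺ with 8 − 2 = 6 d electrons.
In an octahedral site d⁶ (HS) is t₂g⁴ eg², giving CFSE(oct) = -0.4Δₒ = -4550 cm⁻¹.
In a tetrahedral site the filling is e³ t₂³: CFSE(tet) = -0.6Δₜ = -0.6 × (4/9)(11375) = -3033 cm⁻¹.
Subtracting, OSPE = -4550 − (-3033) = -1517 cm⁻¹.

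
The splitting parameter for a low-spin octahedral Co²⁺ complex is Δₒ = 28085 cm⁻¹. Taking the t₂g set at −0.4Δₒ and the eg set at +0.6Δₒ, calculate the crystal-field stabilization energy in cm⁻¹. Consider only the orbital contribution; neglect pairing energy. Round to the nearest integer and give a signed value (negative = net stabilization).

-50553

Group 9 minus oxidation state +2 gives a d⁷ configuration for Co²⁺.
Configuration: t₂g⁶ eg¹.
The orbital stabilization is -1.8Δₒ = -1.8 × 28085 = -50553 cm⁻¹.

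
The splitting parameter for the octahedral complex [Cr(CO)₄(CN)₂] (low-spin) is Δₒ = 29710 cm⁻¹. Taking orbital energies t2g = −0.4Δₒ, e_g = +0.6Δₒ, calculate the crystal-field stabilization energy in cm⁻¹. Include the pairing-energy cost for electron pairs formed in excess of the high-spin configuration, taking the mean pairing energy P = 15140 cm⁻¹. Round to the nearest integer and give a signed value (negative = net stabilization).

Ligand charges: 4×(+0) from CO and 2×(-1) from CN⁻ sum to -2; with overall charge +0, Cr is +2.
Group 6 minus oxidation state +2 gives a d⁴ configuration for Cr²⁺.
The d⁴ electrons fill as t2g^4 e_g^0.
Orbital CFSE = 4(-0.4) + 0(0.6) = -1.6Δₒ = -1.6 × 29710 = -47536 cm⁻¹.
Pairing penalty: 1 pair vs 0 in the high-spin reference → 1 extra × P = 15140 cm⁻¹.
Overall CFSE = -47536 + 15140 = -32396 cm⁻¹.

-32396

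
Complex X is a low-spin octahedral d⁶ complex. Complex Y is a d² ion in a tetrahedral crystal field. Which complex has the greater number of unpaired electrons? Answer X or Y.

Y

X: t₂g⁶ eg⁰ → 0 unpaired.
Y: Tetrahedral fields are weak (Δₜ ≈ 4/9 Δₒ), so electrons fill high-spin; e² t₂⁰ → 2 unpaired.
So Y has more unpaired electrons.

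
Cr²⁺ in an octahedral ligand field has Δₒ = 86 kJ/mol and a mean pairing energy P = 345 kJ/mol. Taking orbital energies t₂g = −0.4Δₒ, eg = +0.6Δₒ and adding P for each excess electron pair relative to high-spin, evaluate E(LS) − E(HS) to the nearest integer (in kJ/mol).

259

Group 6 minus oxidation state +2 gives a d⁴ configuration for Cr²⁺.
High-spin d⁴ fills as t₂g³ eg¹ with CFSE 3(−0.4) + 1(+0.6) = -0.6Δₒ = -52 kJ/mol.
Low-spin t₂g⁴ eg⁰ gives -1.6Δₒ = -138 kJ/mol, but forming 1 extra pair costs 1P = 345 kJ/mol, so E(LS) = -138 + 345 = 207 kJ/mol.
Thus E(LS) − E(HS) = 259 kJ/mol.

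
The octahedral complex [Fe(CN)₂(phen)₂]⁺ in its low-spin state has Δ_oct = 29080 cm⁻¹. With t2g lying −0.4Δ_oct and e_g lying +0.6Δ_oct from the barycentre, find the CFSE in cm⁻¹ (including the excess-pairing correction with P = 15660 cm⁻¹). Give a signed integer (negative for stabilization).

Ligand charges: 2×(-1) from CN⁻ and 2×(+0) from phen sum to -2; with overall charge +1, Fe is +3.
Group 8 minus oxidation state +3 gives a d⁵ configuration for Fe³⁺.
Electron filling gives t2g^5 e_g^0.
Orbital CFSE = 5(-0.4) + 0(0.6) = -2.0Δ_oct = -2.0 × 29080 = -58160 cm⁻¹.
Pairing penalty: 2 pairs vs 0 in the high-spin reference → 2 extra × P = 31320 cm⁻¹.
Net CFSE = -58160 + 31320 = -26840 cm⁻¹.

-26840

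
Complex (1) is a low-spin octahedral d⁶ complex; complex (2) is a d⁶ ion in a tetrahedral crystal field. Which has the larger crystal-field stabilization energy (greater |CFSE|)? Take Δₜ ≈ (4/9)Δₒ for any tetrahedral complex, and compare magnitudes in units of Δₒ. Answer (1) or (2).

(1): t₂g⁶ eg⁰, CFSE = -2.4Δₒ.
(2): With tetrahedral geometry the complex is necessarily high-spin; e³ t₂³, CFSE = -0.6Δₜ ≈ -0.27Δₒ.
So (1) has the larger |CFSE|.

(1)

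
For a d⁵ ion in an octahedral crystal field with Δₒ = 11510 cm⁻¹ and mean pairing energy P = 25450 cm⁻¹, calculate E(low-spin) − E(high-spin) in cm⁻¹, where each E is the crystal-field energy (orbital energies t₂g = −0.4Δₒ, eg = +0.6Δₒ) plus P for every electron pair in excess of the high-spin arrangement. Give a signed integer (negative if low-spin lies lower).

27880

High-spin d⁵ fills as t₂g³ eg² with CFSE 3(−0.4) + 2(+0.6) = 0.0Δₒ = 0 cm⁻¹.
Low-spin: t₂g⁵ eg⁰, orbital CFSE = -2.0Δₒ = -23020 cm⁻¹; plus 2 excess pairs × P = +50900 cm⁻¹; total 27880 cm⁻¹.
The difference is 27880 − (0) = 27880 cm⁻¹, so high-spin lies lower.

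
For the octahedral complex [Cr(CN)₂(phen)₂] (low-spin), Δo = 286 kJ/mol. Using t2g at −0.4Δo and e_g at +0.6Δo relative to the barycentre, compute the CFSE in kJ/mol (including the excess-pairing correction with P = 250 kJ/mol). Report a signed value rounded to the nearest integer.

-208

Ligand charges: 2×(-1) from CN⁻ and 2×(+0) from phen sum to -2; with overall charge +0, Cr is +2.
Cr is in group 6, so Cr²⁺ is d⁴ (6 − 2 = 4).
The d⁴ electrons fill as t2g^4 e_g^0.
Orbital CFSE = 4(-0.4) + 0(0.6) = -1.6Δo = -1.6 × 286 = -458 kJ/mol.
Pairing penalty: 1 pair vs 0 in the high-spin reference → 1 extra × P = 250 kJ/mol.
Overall CFSE = -458 + 250 = -208 kJ/mol.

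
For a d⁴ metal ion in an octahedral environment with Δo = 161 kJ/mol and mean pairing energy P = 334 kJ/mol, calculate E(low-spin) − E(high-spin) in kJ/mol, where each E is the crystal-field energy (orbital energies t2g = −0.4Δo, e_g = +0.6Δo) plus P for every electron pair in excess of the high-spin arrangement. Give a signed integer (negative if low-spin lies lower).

High-spin: t2g^3 e_g^1, CFSE = -0.6Δo = -97 kJ/mol.
For low-spin the configuration is t2g^4 e_g^0: orbital energy -1.6 × 161 = -258 kJ/mol, and 1 additional pair relative to high-spin adds 334 kJ/mol, giving 76 kJ/mol.
E(LS) − E(HS) = 76 − (-97) = 173 kJ/mol.

173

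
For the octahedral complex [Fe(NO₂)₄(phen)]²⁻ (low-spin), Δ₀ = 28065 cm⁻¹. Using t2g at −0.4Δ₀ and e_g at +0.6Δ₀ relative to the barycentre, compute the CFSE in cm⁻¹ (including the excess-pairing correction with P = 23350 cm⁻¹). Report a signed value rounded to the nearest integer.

Ligand charges: 4×(-1) from NO₂⁻ and 1×(+0) from phen sum to -4; with overall charge -2, Fe is +2.
Fe sits in group 8; removing 2 electrons leaves Fe²⁺ with 8 − 2 = 6 d electrons.
Configuration: t2g^6 e_g^0.
CFSE(orbital) = 6×(-0.4Δ₀) + 0×(0.6Δ₀) = -2.4Δ₀; with Δ₀ = 28065 cm⁻¹ that is -67356 cm⁻¹.
Pairing penalty: 3 pairs vs 1 in the high-spin reference → 2 extra × P = 46700 cm⁻¹.
Overall CFSE = -67356 + 46700 = -20656 cm⁻¹.

-20656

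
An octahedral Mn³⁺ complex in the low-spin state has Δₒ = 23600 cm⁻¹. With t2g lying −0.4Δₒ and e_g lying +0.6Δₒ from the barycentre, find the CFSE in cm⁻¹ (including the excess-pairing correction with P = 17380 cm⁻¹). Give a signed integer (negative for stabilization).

Mn is in group 7, so Mn³⁺ is d⁴ (7 − 3 = 4).
Configuration: t2g^4 e_g^0.
The orbital stabilization is -1.6Δₒ = -1.6 × 23600 = -37760 cm⁻¹.
Pairing penalty: 1 pair vs 0 in the high-spin reference → 1 extra × P = 17380 cm⁻¹.
Combining: -37760 + 17380 = -20380 cm⁻¹.

-20380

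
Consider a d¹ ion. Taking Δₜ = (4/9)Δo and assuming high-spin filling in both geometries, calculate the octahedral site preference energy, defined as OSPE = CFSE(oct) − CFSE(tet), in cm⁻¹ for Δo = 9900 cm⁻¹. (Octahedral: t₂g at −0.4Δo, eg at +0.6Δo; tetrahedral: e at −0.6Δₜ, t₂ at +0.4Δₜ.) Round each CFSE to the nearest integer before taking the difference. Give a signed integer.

Octahedral high-spin t2g^1 e_g^0: CFSE = -0.4 × 9900 = -3960 cm⁻¹.
Tetrahedral: e^1 t2^0, CFSE = 1(−0.6) + 0(+0.4) = -0.6Δₜ = -0.6 × (4/9) × 9900 = -2640 cm⁻¹.
OSPE = -3960 − (-2640) = -1320 cm⁻¹.

-1320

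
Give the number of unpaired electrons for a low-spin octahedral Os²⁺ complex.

Os²⁺: group 8, so d-count = 8 − 2 = 6.
Configuration: t2g^6 e_g^0, giving 0 unpaired electrons.

0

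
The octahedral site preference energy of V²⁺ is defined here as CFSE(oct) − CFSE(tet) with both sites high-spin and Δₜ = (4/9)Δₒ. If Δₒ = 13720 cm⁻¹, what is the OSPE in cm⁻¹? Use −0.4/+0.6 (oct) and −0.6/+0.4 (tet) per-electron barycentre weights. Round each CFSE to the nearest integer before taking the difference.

V is in group 5, so V²⁺ is d³ (5 − 2 = 3).
Octahedral (high-spin): t₂g³ eg⁰, CFSE = 3(−0.4) + 0(+0.6) = -1.2Δₒ = -1.2 × 13720 = -16464 cm⁻¹.
Tetrahedral: e² t₂¹, CFSE = 2(−0.6) + 1(+0.4) = -0.8Δₜ = -0.8 × (4/9) × 13720 = -4878 cm⁻¹.
Subtracting, OSPE = -16464 − (-4878) = -11586 cm⁻¹.

-11586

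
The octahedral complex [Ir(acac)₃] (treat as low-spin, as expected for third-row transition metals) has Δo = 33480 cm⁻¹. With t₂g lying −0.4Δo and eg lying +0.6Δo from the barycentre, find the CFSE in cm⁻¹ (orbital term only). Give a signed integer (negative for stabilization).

-80352

Each acac⁻ contributes -1; 3 × (-1) = -3. With overall charge +0, Ir is in the +3 oxidation state.
Ir sits in group 9; removing 3 electrons leaves Ir³⁺ with 9 − 3 = 6 d electrons.
The d⁶ electrons fill as t₂g⁶ eg⁰.
Orbital CFSE = 6(-0.4) + 0(0.6) = -2.4Δo = -2.4 × 33480 = -80352 cm⁻¹.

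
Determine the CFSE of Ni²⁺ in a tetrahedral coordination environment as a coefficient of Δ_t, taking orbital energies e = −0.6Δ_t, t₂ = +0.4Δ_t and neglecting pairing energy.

Group 10 minus oxidation state +2 gives a d⁸ configuration for Ni²⁺.
With tetrahedral geometry the complex is necessarily high-spin.
Configuration: e⁴ t₂⁴.
CFSE = 4(-0.6Δ_t) + 4(0.4Δ_t) = -2.4Δ_t + 1.6Δ_t = -0.8Δ_t.

-0.8 Δ_t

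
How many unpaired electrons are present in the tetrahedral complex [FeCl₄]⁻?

Each Cl⁻ contributes -1; 4 × (-1) = -4. With overall charge -1, Fe is in the +3 oxidation state.
Fe³⁺: group 8, so d-count = 8 − 3 = 5.
With tetrahedral geometry the complex is necessarily high-spin.
Configuration: e^2 t2^3, giving 5 unpaired electrons.

5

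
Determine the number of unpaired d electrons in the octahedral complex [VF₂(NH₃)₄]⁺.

2

Ligand charges: 2×(-1) from F⁻ and 4×(+0) from NH₃ sum to -2; with overall charge +1, V is +3.
V is in group 5, so V³⁺ is d² (5 − 3 = 2).
Configuration: t2g^2 e_g^0, giving 2 unpaired electrons.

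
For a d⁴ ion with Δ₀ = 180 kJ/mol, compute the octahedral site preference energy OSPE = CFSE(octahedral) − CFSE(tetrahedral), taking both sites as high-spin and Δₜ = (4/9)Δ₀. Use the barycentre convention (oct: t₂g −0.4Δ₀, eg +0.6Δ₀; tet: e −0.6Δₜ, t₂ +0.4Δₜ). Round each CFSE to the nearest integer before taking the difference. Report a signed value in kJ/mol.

In an octahedral site d⁴ (HS) is t2g^3 e_g^1, giving CFSE(oct) = -0.6Δ₀ = -108 kJ/mol.
In a tetrahedral site the filling is e^2 t2^2: CFSE(tet) = -0.4Δₜ = -0.4 × (4/9)(180) = -32 kJ/mol.
Subtracting, OSPE = -108 − (-32) = -76 kJ/mol.

-76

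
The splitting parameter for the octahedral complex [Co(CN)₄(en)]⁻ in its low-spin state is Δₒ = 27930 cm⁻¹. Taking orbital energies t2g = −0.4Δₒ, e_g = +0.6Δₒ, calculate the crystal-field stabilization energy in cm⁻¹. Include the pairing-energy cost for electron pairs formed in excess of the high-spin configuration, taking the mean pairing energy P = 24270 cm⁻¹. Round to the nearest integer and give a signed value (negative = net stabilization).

Ligand charges: 4×(-1) from CN⁻ and 1×(+0) from en sum to -4; with overall charge -1, Co is +3.
Co³⁺: group 9, so d-count = 9 − 3 = 6.
The d⁶ electrons fill as t2g^6 e_g^0.
The orbital stabilization is -2.4Δₒ = -2.4 × 27930 = -67032 cm⁻¹.
Pairing penalty: 3 pairs vs 1 in the high-spin reference → 2 extra × P = 48540 cm⁻¹.
Combining: -67032 + 48540 = -18492 cm⁻¹.

-18492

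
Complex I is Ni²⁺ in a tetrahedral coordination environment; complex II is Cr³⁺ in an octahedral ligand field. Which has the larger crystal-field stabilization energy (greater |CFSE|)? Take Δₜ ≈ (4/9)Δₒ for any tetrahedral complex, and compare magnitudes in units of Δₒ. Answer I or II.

I: Ni²⁺: group 10, so d-count = 10 − 2 = 8; Tetrahedral splitting is small, so the complex is high-spin; e⁴ t₂⁴, CFSE = -0.8Δₜ ≈ -0.36Δₒ.
II: Cr sits in group 6; removing 3 electrons leaves Cr³⁺ with 6 − 3 = 3 d electrons; t2g^3 e_g^0, CFSE = -1.2Δₒ.
So II has the larger |CFSE|.

II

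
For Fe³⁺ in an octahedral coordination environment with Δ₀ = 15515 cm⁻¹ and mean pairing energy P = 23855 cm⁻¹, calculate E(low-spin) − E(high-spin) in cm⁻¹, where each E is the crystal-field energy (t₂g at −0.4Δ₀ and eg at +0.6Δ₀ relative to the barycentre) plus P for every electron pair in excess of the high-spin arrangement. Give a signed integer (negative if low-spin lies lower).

16680

Fe sits in group 8; removing 3 electrons leaves Fe³⁺ with 8 − 3 = 5 d electrons.
In the high-spin limit (t₂g³ eg²) the orbital term is 0.0Δ₀ = 0 cm⁻¹, with no excess pairing.
Low-spin t₂g⁵ eg⁰ gives -2.0Δ₀ = -31030 cm⁻¹, but forming 2 extra pairs costs 2P = 47710 cm⁻¹, so E(LS) = -31030 + 47710 = 16680 cm⁻¹.
Thus E(LS) − E(HS) = 16680 cm⁻¹.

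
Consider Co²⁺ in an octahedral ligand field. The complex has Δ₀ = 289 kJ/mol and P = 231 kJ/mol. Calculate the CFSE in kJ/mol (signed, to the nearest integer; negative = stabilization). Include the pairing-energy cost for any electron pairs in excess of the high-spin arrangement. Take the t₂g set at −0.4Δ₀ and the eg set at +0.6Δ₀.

-289

Co sits in group 9; removing 2 electrons leaves Co²⁺ with 9 − 2 = 7 d electrons.
Δ₀ > P, so pairing is preferred: the ground state is low-spin.
Configuration: t₂g⁶ eg¹.
Orbital CFSE = -1.8Δ₀ = -1.8 × 289 = -520 kJ/mol.
Excess pairs vs high-spin: 3 − 2 = 1; pairing cost = +231 kJ/mol.
Net CFSE = -520 + 231 = -289 kJ/mol.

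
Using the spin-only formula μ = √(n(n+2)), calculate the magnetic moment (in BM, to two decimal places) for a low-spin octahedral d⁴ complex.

Configuration: t2g^4 e_g^0 → 2 unpaired electrons.
μ(spin-only) = √[2(2+2)] = √8 ≈ 2.83 BM.

2.83 BM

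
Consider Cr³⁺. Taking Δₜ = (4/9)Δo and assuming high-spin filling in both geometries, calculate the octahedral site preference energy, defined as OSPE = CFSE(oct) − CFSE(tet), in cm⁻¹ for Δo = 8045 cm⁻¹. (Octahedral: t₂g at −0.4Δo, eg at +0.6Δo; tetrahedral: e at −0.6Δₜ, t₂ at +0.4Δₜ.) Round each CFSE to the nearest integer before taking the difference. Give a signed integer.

-6794

Cr is in group 6, so Cr³⁺ is d³ (6 − 3 = 3).
Octahedral (high-spin): t2g^3 e_g^0, CFSE = 3(−0.4) + 0(+0.6) = -1.2Δo = -1.2 × 8045 = -9654 cm⁻¹.
In a tetrahedral site the filling is e^2 t2^1: CFSE(tet) = -0.8Δₜ = -0.8 × (4/9)(8045) = -2860 cm⁻¹.
Subtracting, OSPE = -9654 − (-2860) = -6794 cm⁻¹.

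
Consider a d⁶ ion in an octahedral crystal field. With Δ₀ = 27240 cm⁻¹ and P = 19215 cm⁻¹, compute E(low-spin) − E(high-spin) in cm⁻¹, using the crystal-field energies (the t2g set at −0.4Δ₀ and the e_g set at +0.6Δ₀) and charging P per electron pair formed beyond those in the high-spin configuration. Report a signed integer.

High-spin: t2g^4 e_g^2, CFSE = -0.4Δ₀ = -10896 cm⁻¹.
Low-spin t2g^6 e_g^0 gives -2.4Δ₀ = -65376 cm⁻¹, but forming 2 extra pairs costs 2P = 38430 cm⁻¹, so E(LS) = -65376 + 38430 = -26946 cm⁻¹.
Thus E(LS) − E(HS) = -16050 cm⁻¹.

-16050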